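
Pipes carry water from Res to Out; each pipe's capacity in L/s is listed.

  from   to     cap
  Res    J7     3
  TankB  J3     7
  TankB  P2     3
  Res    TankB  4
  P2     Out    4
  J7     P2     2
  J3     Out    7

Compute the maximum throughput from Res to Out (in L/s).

Augment Res→J7→P2→Out: bottleneck 2, flow now 2.
Augment Res→TankB→J3→Out: bottleneck 4, flow now 6.
No augmenting path remains; maximum flow = 6.
In the residual graph, reachable from Res: {Res, J7}.
Min-cut edges: Res→TankB (4), J7→P2 (2); capacity 4 + 2 = 6.
This cut is saturated, so no flow can exceed 6.

6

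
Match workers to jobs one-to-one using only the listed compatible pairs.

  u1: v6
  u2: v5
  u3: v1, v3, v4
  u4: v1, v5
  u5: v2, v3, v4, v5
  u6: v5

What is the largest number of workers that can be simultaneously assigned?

Unit-capacity flow: source→left, listed edges, right→sink; max matching = max flow.
Augmenting path u1→v6 (+1); matched 1.
Augmenting path u2→v5 (+1); matched 2.
Augmenting path u3→v1 (+1); matched 3.
Augmenting path u5→v2 (+1); matched 4.
Augmenting path u4→v1→u3→v3 (+1); matched 5.
No augmenting path remains; maximum matching = 5.
König certificate: {u1, u3, u4, u5, v5} is a vertex cover of size 5 (every listed pair touches it), so no matching can be larger.

5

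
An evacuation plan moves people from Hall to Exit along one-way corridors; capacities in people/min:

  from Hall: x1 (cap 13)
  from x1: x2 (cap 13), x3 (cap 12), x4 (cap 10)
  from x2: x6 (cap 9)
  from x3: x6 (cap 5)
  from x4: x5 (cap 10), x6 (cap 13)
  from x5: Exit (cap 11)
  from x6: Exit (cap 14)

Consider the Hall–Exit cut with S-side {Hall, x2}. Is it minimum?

Given cut capacity: 13 + 9 = 22.
Augment Hall→x1→x2→x6→Exit: bottleneck 9, flow now 9.
Augment Hall→x1→x3→x6→Exit: bottleneck 4, flow now 13.
No augmenting path remains; maximum flow = 13.
In the residual graph, reachable from Hall: {Hall}.
Min-cut edges: Hall→x1 (13); capacity 13 = 13.
Cut capacity 22 exceeds the max flow 13, so it is not minimum.

No — its capacity is 22, but the minimum cut has capacity 13.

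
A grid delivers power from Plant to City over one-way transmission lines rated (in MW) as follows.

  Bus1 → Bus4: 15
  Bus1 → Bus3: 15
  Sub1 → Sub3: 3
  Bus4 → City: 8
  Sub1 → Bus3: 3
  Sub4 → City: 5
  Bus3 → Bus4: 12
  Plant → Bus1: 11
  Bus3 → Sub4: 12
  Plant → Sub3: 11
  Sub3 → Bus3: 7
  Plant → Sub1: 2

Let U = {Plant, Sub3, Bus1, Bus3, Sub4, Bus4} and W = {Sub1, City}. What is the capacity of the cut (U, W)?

Edges leaving {Plant, Sub3, Bus1, Bus3, Sub4, Bus4}: Plant→Sub1 (2), Sub4→City (5), Bus4→City (8).
Cut capacity = 2 + 5 + 8 = 15.

15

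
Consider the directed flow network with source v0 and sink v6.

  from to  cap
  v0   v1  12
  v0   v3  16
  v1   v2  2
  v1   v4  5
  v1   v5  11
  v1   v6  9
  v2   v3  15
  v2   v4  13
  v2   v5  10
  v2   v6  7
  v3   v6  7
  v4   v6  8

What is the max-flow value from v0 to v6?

Augment v0→v1→v6: bottleneck 9, flow now 9.
Augment v0→v3→v6: bottleneck 7, flow now 16.
Augment v0→v1→v2→v6: bottleneck 2, flow now 18.
Augment v0→v1→v4→v6: bottleneck 1, flow now 19.
No augmenting path remains; maximum flow = 19.
In the residual graph, reachable from v0: {v0, v3}.
Min-cut edges: v0→v1 (12), v3→v6 (7); capacity 12 + 7 = 19.
This cut is saturated, so no flow can exceed 19.

19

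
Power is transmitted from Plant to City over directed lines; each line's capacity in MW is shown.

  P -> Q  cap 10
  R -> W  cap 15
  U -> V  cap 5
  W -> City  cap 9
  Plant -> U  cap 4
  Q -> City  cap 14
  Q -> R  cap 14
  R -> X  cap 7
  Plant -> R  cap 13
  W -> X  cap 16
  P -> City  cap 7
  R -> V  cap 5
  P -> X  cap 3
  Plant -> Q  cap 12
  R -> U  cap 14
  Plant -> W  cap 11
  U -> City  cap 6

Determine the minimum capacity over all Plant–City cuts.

Augment Plant→Q→City: bottleneck 12, flow now 12.
Augment Plant→U→City: bottleneck 4, flow now 16.
Augment Plant→W→City: bottleneck 9, flow now 25.
Augment Plant→R→U→City: bottleneck 2, flow now 27.
No augmenting path remains; maximum flow = 27.
By max-flow min-cut, the minimum cut capacity equals the max flow.
In the residual graph, reachable from Plant: {Plant, R, U, V, W, X}.
Min-cut edges: Plant→Q (12), U→City (6), W→City (9); capacity 12 + 6 + 9 = 27.

27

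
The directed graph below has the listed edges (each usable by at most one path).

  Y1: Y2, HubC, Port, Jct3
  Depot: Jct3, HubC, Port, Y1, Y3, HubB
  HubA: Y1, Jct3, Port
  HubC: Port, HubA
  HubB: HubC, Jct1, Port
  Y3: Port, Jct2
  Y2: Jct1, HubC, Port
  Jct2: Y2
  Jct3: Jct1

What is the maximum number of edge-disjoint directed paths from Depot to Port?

5

Assign every edge capacity 1; by Menger, the answer equals the max flow.
Path Depot→Port (+1); total 1.
Path Depot→HubB→Port (+1); total 2.
Path Depot→Y1→Port (+1); total 3.
Path Depot→Y3→Port (+1); total 4.
Path Depot→HubC→Port (+1); total 5.
No residual Depot→Port path; max flow = 5.
Certifying cut of size 5: {Depot→HubB, Depot→HubC, Depot→Port, Depot→Y1, Depot→Y3}.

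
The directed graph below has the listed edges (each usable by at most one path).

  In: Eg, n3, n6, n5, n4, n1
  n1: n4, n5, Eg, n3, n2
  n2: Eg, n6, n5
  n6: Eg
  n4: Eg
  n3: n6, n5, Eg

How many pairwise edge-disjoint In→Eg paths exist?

5

Assign every edge capacity 1; by Menger, the answer equals the max flow.
Path In→Eg (+1); total 1.
Path In→n1→Eg (+1); total 2.
Path In→n3→Eg (+1); total 3.
Path In→n4→Eg (+1); total 4.
Path In→n6→Eg (+1); total 5.
No residual In→Eg path; max flow = 5.
Certifying cut of size 5: {In→Eg, In→n1, In→n3, In→n4, In→n6}.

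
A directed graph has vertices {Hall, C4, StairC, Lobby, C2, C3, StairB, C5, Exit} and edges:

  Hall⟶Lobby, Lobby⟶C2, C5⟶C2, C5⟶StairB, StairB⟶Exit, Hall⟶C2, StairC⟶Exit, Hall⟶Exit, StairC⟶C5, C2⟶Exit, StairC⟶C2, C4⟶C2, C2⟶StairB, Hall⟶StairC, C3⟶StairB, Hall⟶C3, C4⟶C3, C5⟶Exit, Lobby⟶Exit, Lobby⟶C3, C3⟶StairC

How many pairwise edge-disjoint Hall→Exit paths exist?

5

Assign every edge capacity 1; by Menger, the answer equals the max flow.
Path Hall→Exit (+1); total 1.
Path Hall→StairC→Exit (+1); total 2.
Path Hall→Lobby→Exit (+1); total 3.
Path Hall→C2→Exit (+1); total 4.
Path Hall→C3→StairB→Exit (+1); total 5.
No residual Hall→Exit path; max flow = 5.
Certifying cut of size 5: {Hall→C2, Hall→C3, Hall→Exit, Hall→Lobby, Hall→StairC}.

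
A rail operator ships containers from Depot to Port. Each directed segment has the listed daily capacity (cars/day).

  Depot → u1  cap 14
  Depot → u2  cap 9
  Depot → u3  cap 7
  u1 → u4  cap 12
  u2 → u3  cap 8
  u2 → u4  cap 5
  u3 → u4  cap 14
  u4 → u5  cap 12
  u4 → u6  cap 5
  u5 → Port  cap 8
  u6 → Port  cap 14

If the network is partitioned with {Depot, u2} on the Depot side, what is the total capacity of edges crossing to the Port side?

34

Edges leaving {Depot, u2}: Depot→u1 (14), Depot→u3 (7), u2→u3 (8), u2→u4 (5).
Cut capacity = 14 + 7 + 8 + 5 = 34.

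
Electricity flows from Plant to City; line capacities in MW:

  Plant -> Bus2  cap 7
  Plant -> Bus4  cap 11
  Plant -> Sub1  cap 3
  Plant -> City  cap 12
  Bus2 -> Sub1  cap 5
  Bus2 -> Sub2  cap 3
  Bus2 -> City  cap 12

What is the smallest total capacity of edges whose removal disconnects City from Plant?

19

Augment Plant→City: bottleneck 12, flow now 12.
Augment Plant→Bus2→City: bottleneck 7, flow now 19.
No augmenting path remains; maximum flow = 19.
By max-flow min-cut, the minimum cut capacity equals the max flow.
In the residual graph, reachable from Plant: {Plant, Bus4, Sub1}.
Min-cut edges: Plant→Bus2 (7), Plant→City (12); capacity 7 + 12 = 19.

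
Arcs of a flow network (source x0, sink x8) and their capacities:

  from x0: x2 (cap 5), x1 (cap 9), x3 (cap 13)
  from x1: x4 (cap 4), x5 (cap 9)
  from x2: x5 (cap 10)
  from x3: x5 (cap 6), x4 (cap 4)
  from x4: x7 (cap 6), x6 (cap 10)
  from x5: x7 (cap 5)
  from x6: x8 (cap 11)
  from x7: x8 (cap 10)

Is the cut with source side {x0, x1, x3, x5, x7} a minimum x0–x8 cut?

Given cut capacity: 5 + 4 + 4 + 10 = 23.
Augment x0→x1→x4→x6→x8: bottleneck 4, flow now 4.
Augment x0→x1→x5→x7→x8: bottleneck 5, flow now 9.
Augment x0→x3→x4→x6→x8: bottleneck 4, flow now 13.
No augmenting path remains; maximum flow = 13.
In the residual graph, reachable from x0: {x0, x1, x2, x3, x5}.
Min-cut edges: x1→x4 (4), x3→x4 (4), x5→x7 (5); capacity 4 + 4 + 5 = 13.
Cut capacity 23 exceeds the max flow 13, so it is not minimum.

No — its capacity is 23, but the minimum cut has capacity 13.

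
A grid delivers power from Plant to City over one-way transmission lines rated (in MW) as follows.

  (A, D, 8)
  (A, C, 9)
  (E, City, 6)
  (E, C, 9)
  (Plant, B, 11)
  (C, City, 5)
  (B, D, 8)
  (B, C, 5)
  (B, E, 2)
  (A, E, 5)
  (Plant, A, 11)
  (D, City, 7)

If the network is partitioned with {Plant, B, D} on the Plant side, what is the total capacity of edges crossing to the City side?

25

Edges leaving {Plant, B, D}: Plant→A (11), B→C (5), B→E (2), D→City (7).
Cut capacity = 11 + 5 + 2 + 7 = 25.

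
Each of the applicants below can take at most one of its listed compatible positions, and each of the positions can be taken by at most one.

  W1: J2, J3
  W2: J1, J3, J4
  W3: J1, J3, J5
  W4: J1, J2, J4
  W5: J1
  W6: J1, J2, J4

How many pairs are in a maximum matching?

5

Unit-capacity flow: source→left, listed edges, right→sink; max matching = max flow.
Augmenting path W1→J2 (+1); matched 1.
Augmenting path W2→J1 (+1); matched 2.
Augmenting path W3→J3 (+1); matched 3.
Augmenting path W4→J4 (+1); matched 4.
Augmenting path W5→J1→W2→J3→W3→J5 (+1); matched 5.
No augmenting path remains; maximum matching = 5.
König certificate: {W3, J1, J2, J3, J4} is a vertex cover of size 5 (every listed pair touches it), so no matching can be larger.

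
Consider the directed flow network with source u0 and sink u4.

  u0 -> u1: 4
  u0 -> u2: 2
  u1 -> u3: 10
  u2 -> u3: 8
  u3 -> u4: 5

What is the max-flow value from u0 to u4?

5

Augment u0→u1→u3→u4: bottleneck 4, flow now 4.
Augment u0→u2→u3→u4: bottleneck 1, flow now 5.
No augmenting path remains; maximum flow = 5.
In the residual graph, reachable from u0: {u0, u1, u2, u3}.
Min-cut edges: u3→u4 (5); capacity 5 = 5.
This cut is saturated, so no flow can exceed 5.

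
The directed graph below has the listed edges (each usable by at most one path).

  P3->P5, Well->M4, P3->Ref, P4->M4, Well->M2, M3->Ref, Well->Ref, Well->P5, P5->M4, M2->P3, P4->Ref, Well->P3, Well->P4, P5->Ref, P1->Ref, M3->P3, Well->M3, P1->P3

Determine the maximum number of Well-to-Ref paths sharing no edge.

5

Assign every edge capacity 1; by Menger, the answer equals the max flow.
Path Well→Ref (+1); total 1.
Path Well→P4→Ref (+1); total 2.
Path Well→M3→Ref (+1); total 3.
Path Well→P3→Ref (+1); total 4.
Path Well→P5→Ref (+1); total 5.
No residual Well→Ref path; max flow = 5.
Certifying cut of size 5: {P3→Ref, P5→Ref, Well→M3, Well→P4, Well→Ref}.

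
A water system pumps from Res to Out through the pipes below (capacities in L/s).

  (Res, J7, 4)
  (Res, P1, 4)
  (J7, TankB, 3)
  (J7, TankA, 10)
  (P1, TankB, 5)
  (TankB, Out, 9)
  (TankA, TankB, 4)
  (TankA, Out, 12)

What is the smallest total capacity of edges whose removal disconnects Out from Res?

Augment Res→J7→TankB→Out: bottleneck 3, flow now 3.
Augment Res→J7→TankA→Out: bottleneck 1, flow now 4.
Augment Res→P1→TankB→Out: bottleneck 4, flow now 8.
No augmenting path remains; maximum flow = 8.
By max-flow min-cut, the minimum cut capacity equals the max flow.
In the residual graph, reachable from Res: {Res}.
Min-cut edges: Res→J7 (4), Res→P1 (4); capacity 4 + 4 = 8.

8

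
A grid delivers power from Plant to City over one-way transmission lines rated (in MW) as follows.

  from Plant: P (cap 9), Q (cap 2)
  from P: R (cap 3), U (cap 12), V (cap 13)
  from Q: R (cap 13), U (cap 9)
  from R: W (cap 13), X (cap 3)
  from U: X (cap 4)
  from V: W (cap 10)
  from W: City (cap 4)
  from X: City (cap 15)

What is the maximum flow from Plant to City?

11

Augment Plant→P→R→W→City: bottleneck 3, flow now 3.
Augment Plant→P→U→X→City: bottleneck 4, flow now 7.
Augment Plant→P→V→W→City: bottleneck 1, flow now 8.
Augment Plant→Q→R→X→City: bottleneck 2, flow now 10.
Augment Plant→P→V→W→R→X→City: bottleneck 1, flow now 11. (uses reverse residual edge)
No augmenting path remains; maximum flow = 11.
In the residual graph, reachable from Plant: {Plant}.
Min-cut edges: Plant→P (9), Plant→Q (2); capacity 9 + 2 = 11.
This cut is saturated, so no flow can exceed 11.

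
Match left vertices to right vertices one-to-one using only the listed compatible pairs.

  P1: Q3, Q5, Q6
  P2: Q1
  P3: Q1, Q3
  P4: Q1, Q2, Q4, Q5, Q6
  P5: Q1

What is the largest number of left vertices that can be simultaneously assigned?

Unit-capacity flow: source→left, listed edges, right→sink; max matching = max flow.
Augmenting path P1→Q3 (+1); matched 1.
Augmenting path P2→Q1 (+1); matched 2.
Augmenting path P4→Q2 (+1); matched 3.
Augmenting path P3→Q3→P1→Q5 (+1); matched 4.
No augmenting path remains; maximum matching = 4.
König certificate: {P1, P3, P4, Q1} is a vertex cover of size 4 (every listed pair touches it), so no matching can be larger.

4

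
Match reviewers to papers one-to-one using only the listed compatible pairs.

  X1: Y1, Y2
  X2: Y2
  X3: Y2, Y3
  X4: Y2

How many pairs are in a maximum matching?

Unit-capacity flow: source→left, listed edges, right→sink; max matching = max flow.
Augmenting path X1→Y1 (+1); matched 1.
Augmenting path X2→Y2 (+1); matched 2.
Augmenting path X3→Y3 (+1); matched 3.
No augmenting path remains; maximum matching = 3.
König certificate: {X1, X3, Y2} is a vertex cover of size 3 (every listed pair touches it), so no matching can be larger.

3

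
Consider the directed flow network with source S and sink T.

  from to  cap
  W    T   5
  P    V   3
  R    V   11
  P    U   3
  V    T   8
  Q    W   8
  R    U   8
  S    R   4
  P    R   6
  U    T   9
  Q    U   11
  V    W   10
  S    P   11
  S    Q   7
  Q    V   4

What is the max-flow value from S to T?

22

Augment S→P→U→T: bottleneck 3, flow now 3.
Augment S→P→V→T: bottleneck 3, flow now 6.
Augment S→Q→U→T: bottleneck 6, flow now 12.
Augment S→Q→V→T: bottleneck 1, flow now 13.
Augment S→R→V→T: bottleneck 4, flow now 17.
Augment S→P→R→V→W→T: bottleneck 5, flow now 22.
No augmenting path remains; maximum flow = 22.
In the residual graph, reachable from S: {S}.
Min-cut edges: S→P (11), S→Q (7), S→R (4); capacity 11 + 7 + 4 = 22.
This cut is saturated, so no flow can exceed 22.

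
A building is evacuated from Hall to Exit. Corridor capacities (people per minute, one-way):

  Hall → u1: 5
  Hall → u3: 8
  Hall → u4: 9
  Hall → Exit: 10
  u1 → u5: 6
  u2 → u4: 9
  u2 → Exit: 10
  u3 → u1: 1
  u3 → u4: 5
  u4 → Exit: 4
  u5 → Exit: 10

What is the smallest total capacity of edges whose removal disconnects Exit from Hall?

20

Augment Hall→Exit: bottleneck 10, flow now 10.
Augment Hall→u4→Exit: bottleneck 4, flow now 14.
Augment Hall→u1→u5→Exit: bottleneck 5, flow now 19.
Augment Hall→u3→u1→u5→Exit: bottleneck 1, flow now 20.
No augmenting path remains; maximum flow = 20.
By max-flow min-cut, the minimum cut capacity equals the max flow.
In the residual graph, reachable from Hall: {Hall, u3, u4}.
Min-cut edges: Hall→u1 (5), Hall→Exit (10), u3→u1 (1), u4→Exit (4); capacity 5 + 10 + 1 + 4 = 20.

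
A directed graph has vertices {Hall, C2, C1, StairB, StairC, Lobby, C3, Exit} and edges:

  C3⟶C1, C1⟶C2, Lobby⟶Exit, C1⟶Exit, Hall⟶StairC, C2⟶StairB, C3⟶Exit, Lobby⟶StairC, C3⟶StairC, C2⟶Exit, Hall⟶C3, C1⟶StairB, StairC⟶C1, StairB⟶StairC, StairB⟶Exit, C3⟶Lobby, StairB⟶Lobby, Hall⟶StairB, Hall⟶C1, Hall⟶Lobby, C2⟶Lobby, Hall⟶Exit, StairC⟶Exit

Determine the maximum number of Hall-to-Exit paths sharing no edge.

Assign every edge capacity 1; by Menger, the answer equals the max flow.
Path Hall→Exit (+1); total 1.
Path Hall→C1→Exit (+1); total 2.
Path Hall→StairB→Exit (+1); total 3.
Path Hall→StairC→Exit (+1); total 4.
Path Hall→Lobby→Exit (+1); total 5.
Path Hall→C3→Exit (+1); total 6.
No residual Hall→Exit path; max flow = 6.
Certifying cut of size 6: {Hall→C1, Hall→C3, Hall→Exit, Hall→Lobby, Hall→StairB, Hall→StairC}.

6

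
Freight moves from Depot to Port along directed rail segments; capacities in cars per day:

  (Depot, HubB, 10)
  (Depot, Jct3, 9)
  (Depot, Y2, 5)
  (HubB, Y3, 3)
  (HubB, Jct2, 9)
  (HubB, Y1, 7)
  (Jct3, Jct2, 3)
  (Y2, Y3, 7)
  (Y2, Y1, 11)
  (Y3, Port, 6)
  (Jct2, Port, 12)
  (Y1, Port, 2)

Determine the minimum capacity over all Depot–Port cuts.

Augment Depot→HubB→Y3→Port: bottleneck 3, flow now 3.
Augment Depot→HubB→Jct2→Port: bottleneck 7, flow now 10.
Augment Depot→Jct3→Jct2→Port: bottleneck 3, flow now 13.
Augment Depot→Y2→Y3→Port: bottleneck 3, flow now 16.
Augment Depot→Y2→Y1→Port: bottleneck 2, flow now 18.
No augmenting path remains; maximum flow = 18.
By max-flow min-cut, the minimum cut capacity equals the max flow.
In the residual graph, reachable from Depot: {Depot, Jct3}.
Min-cut edges: Depot→HubB (10), Depot→Y2 (5), Jct3→Jct2 (3); capacity 10 + 5 + 3 = 18.

18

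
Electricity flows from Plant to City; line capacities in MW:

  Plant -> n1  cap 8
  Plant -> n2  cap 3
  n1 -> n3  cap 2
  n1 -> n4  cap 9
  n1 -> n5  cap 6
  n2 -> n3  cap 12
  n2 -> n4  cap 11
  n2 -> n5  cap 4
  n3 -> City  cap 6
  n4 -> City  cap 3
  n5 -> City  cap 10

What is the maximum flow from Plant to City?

11

Augment Plant→n1→n3→City: bottleneck 2, flow now 2.
Augment Plant→n1→n4→City: bottleneck 3, flow now 5.
Augment Plant→n1→n5→City: bottleneck 3, flow now 8.
Augment Plant→n2→n3→City: bottleneck 3, flow now 11.
No augmenting path remains; maximum flow = 11.
In the residual graph, reachable from Plant: {Plant}.
Min-cut edges: Plant→n1 (8), Plant→n2 (3); capacity 8 + 3 = 11.
This cut is saturated, so no flow can exceed 11.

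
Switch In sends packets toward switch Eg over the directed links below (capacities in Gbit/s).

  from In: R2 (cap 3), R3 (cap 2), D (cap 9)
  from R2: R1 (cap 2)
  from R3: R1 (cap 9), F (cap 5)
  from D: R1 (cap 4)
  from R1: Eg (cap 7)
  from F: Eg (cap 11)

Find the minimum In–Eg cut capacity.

8

Augment In→R2→R1→Eg: bottleneck 2, flow now 2.
Augment In→R3→R1→Eg: bottleneck 2, flow now 4.
Augment In→D→R1→Eg: bottleneck 3, flow now 7.
Augment In→D→R1→R3→F→Eg: bottleneck 1, flow now 8. (uses reverse residual edge)
No augmenting path remains; maximum flow = 8.
By max-flow min-cut, the minimum cut capacity equals the max flow.
In the residual graph, reachable from In: {In, R2, D}.
Min-cut edges: In→R3 (2), R2→R1 (2), D→R1 (4); capacity 2 + 2 + 4 = 8.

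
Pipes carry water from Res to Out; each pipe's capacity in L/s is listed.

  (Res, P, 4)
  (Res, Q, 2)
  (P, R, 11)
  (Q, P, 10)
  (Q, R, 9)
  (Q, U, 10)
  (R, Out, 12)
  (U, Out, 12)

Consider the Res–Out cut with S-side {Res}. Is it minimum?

Given cut capacity: 4 + 2 = 6.
Augment Res→P→R→Out: bottleneck 4, flow now 4.
Augment Res→Q→R→Out: bottleneck 2, flow now 6.
No augmenting path remains; maximum flow = 6.
Cut capacity 6 equals the max flow, so it is a minimum cut.

Yes — it is a minimum cut (capacity 6).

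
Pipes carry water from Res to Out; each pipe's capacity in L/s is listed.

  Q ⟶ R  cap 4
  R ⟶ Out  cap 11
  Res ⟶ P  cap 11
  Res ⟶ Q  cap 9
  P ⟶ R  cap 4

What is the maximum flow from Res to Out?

8

Augment Res→P→R→Out: bottleneck 4, flow now 4.
Augment Res→Q→R→Out: bottleneck 4, flow now 8.
No augmenting path remains; maximum flow = 8.
In the residual graph, reachable from Res: {Res, P, Q}.
Min-cut edges: P→R (4), Q→R (4); capacity 4 + 4 = 8.
This cut is saturated, so no flow can exceed 8.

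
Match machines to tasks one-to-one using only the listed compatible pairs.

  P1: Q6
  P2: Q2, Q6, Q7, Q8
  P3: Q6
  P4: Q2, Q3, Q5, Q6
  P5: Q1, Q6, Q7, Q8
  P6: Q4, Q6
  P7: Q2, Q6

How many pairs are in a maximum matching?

Unit-capacity flow: source→left, listed edges, right→sink; max matching = max flow.
Augmenting path P1→Q6 (+1); matched 1.
Augmenting path P2→Q2 (+1); matched 2.
Augmenting path P4→Q3 (+1); matched 3.
Augmenting path P5→Q1 (+1); matched 4.
Augmenting path P6→Q4 (+1); matched 5.
Augmenting path P7→Q2→P2→Q7 (+1); matched 6.
No augmenting path remains; maximum matching = 6.
König certificate: {P2, P4, P5, P6, P7, Q6} is a vertex cover of size 6 (every listed pair touches it), so no matching can be larger.

6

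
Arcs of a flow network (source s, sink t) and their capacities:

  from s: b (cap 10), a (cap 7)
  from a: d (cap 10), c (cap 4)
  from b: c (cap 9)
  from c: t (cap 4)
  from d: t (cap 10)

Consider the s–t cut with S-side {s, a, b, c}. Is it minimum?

No — its capacity is 14, but the minimum cut has capacity 11.

Given cut capacity: 10 + 4 = 14.
Augment s→a→c→t: bottleneck 4, flow now 4.
Augment s→a→d→t: bottleneck 3, flow now 7.
Augment s→b→c→a→d→t: bottleneck 4, flow now 11. (uses reverse residual edge)
No augmenting path remains; maximum flow = 11.
In the residual graph, reachable from s: {s, b, c}.
Min-cut edges: s→a (7), c→t (4); capacity 7 + 4 = 11.
Cut capacity 14 exceeds the max flow 11, so it is not minimum.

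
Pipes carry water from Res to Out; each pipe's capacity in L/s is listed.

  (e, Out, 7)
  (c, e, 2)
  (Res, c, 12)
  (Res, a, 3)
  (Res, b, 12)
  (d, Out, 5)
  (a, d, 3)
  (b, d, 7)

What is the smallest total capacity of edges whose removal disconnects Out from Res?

Augment Res→a→d→Out: bottleneck 3, flow now 3.
Augment Res→b→d→Out: bottleneck 2, flow now 5.
Augment Res→c→e→Out: bottleneck 2, flow now 7.
No augmenting path remains; maximum flow = 7.
By max-flow min-cut, the minimum cut capacity equals the max flow.
In the residual graph, reachable from Res: {Res, a, b, c, d}.
Min-cut edges: c→e (2), d→Out (5); capacity 2 + 5 = 7.

7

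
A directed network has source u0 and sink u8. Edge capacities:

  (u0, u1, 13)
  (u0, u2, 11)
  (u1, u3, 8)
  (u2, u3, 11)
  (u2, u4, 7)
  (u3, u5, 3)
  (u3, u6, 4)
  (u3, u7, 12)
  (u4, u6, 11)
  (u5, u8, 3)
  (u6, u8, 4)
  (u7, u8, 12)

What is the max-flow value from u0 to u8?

Augment u0→u1→u3→u5→u8: bottleneck 3, flow now 3.
Augment u0→u1→u3→u6→u8: bottleneck 4, flow now 7.
Augment u0→u1→u3→u7→u8: bottleneck 1, flow now 8.
Augment u0→u2→u3→u7→u8: bottleneck 11, flow now 19.
No augmenting path remains; maximum flow = 19.
In the residual graph, reachable from u0: {u0, u1}.
Min-cut edges: u0→u2 (11), u1→u3 (8); capacity 11 + 8 = 19.
This cut is saturated, so no flow can exceed 19.

19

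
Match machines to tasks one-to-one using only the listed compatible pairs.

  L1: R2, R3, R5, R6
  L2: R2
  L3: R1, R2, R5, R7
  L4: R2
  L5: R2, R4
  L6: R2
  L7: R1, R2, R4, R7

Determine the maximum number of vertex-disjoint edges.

Unit-capacity flow: source→left, listed edges, right→sink; max matching = max flow.
Augmenting path L1→R2 (+1); matched 1.
Augmenting path L3→R1 (+1); matched 2.
Augmenting path L5→R4 (+1); matched 3.
Augmenting path L7→R7 (+1); matched 4.
Augmenting path L2→R2→L1→R3 (+1); matched 5.
No augmenting path remains; maximum matching = 5.
König certificate: {L1, L3, L5, L7, R2} is a vertex cover of size 5 (every listed pair touches it), so no matching can be larger.

5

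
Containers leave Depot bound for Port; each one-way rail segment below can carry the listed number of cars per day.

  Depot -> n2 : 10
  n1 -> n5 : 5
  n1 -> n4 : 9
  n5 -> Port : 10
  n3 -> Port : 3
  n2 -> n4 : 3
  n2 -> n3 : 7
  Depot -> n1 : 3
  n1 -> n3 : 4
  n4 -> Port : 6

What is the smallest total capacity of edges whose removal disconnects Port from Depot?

Augment Depot→n1→n3→Port: bottleneck 3, flow now 3.
Augment Depot→n2→n4→Port: bottleneck 3, flow now 6.
Augment Depot→n2→n3→n1→n4→Port: bottleneck 3, flow now 9. (uses reverse residual edge)
No augmenting path remains; maximum flow = 9.
By max-flow min-cut, the minimum cut capacity equals the max flow.
In the residual graph, reachable from Depot: {Depot, n2, n3}.
Min-cut edges: Depot→n1 (3), n2→n4 (3), n3→Port (3); capacity 3 + 3 + 3 = 9.

9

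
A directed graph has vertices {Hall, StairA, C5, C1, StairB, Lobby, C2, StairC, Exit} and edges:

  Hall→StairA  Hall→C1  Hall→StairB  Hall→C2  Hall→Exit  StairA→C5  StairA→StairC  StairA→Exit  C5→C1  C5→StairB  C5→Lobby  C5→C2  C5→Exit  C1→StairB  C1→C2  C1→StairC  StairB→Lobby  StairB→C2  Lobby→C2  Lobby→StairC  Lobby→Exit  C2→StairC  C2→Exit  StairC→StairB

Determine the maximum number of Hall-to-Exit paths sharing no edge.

4

Assign every edge capacity 1; by Menger, the answer equals the max flow.
Path Hall→Exit (+1); total 1.
Path Hall→StairA→Exit (+1); total 2.
Path Hall→C2→Exit (+1); total 3.
Path Hall→StairB→Lobby→Exit (+1); total 4.
No residual Hall→Exit path; max flow = 4.
Certifying cut of size 4: {C2→Exit, Hall→Exit, Hall→StairA, StairB→Lobby}.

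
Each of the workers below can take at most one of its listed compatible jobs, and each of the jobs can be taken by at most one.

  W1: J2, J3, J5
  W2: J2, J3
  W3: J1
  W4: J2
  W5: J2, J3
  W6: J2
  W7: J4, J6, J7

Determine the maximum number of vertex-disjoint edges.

5

Unit-capacity flow: source→left, listed edges, right→sink; max matching = max flow.
Augmenting path W1→J2 (+1); matched 1.
Augmenting path W2→J3 (+1); matched 2.
Augmenting path W3→J1 (+1); matched 3.
Augmenting path W7→J4 (+1); matched 4.
Augmenting path W4→J2→W1→J5 (+1); matched 5.
No augmenting path remains; maximum matching = 5.
König certificate: {W1, W3, W7, J2, J3} is a vertex cover of size 5 (every listed pair touches it), so no matching can be larger.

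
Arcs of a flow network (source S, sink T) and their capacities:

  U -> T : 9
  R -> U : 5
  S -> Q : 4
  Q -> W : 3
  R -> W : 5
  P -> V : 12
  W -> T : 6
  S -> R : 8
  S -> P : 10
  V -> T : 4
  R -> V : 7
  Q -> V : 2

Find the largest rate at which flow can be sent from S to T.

15

Augment S→P→V→T: bottleneck 4, flow now 4.
Augment S→Q→W→T: bottleneck 3, flow now 7.
Augment S→R→U→T: bottleneck 5, flow now 12.
Augment S→R→W→T: bottleneck 3, flow now 15.
No augmenting path remains; maximum flow = 15.
In the residual graph, reachable from S: {S, P, Q, V}.
Min-cut edges: S→R (8), Q→W (3), V→T (4); capacity 8 + 3 + 4 = 15.
This cut is saturated, so no flow can exceed 15.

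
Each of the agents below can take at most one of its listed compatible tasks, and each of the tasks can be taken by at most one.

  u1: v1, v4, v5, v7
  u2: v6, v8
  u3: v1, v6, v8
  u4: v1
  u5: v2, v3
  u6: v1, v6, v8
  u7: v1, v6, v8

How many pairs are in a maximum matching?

Unit-capacity flow: source→left, listed edges, right→sink; max matching = max flow.
Augmenting path u1→v1 (+1); matched 1.
Augmenting path u2→v6 (+1); matched 2.
Augmenting path u3→v8 (+1); matched 3.
Augmenting path u5→v2 (+1); matched 4.
Augmenting path u4→v1→u1→v4 (+1); matched 5.
No augmenting path remains; maximum matching = 5.
König certificate: {u1, u5, v1, v6, v8} is a vertex cover of size 5 (every listed pair touches it), so no matching can be larger.

5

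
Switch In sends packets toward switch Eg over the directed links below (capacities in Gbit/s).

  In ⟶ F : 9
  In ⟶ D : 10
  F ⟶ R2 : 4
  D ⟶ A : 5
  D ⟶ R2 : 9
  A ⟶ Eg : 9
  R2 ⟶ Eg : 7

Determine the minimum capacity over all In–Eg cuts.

12

Augment In→F→R2→Eg: bottleneck 4, flow now 4.
Augment In→D→A→Eg: bottleneck 5, flow now 9.
Augment In→D→R2→Eg: bottleneck 3, flow now 12.
No augmenting path remains; maximum flow = 12.
By max-flow min-cut, the minimum cut capacity equals the max flow.
In the residual graph, reachable from In: {In, F, D, R2}.
Min-cut edges: D→A (5), R2→Eg (7); capacity 5 + 7 = 12.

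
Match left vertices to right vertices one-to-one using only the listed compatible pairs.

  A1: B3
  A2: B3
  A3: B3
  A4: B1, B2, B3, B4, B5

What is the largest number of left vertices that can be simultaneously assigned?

2

Unit-capacity flow: source→left, listed edges, right→sink; max matching = max flow.
Augmenting path A1→B3 (+1); matched 1.
Augmenting path A4→B1 (+1); matched 2.
No augmenting path remains; maximum matching = 2.
König certificate: {A4, B3} is a vertex cover of size 2 (every listed pair touches it), so no matching can be larger.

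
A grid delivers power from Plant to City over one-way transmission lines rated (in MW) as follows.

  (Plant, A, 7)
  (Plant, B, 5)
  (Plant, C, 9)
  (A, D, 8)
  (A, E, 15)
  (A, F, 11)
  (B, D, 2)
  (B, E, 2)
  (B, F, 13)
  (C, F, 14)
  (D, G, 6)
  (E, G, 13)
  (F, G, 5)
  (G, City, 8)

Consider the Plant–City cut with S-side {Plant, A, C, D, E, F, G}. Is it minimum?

Given cut capacity: 5 + 8 = 13.
Augment Plant→A→D→G→City: bottleneck 6, flow now 6.
Augment Plant→A→E→G→City: bottleneck 1, flow now 7.
Augment Plant→B→E→G→City: bottleneck 1, flow now 8.
No augmenting path remains; maximum flow = 8.
In the residual graph, reachable from Plant: {Plant, A, B, C, D, E, F, G}.
Min-cut edges: G→City (8); capacity 8 = 8.
Cut capacity 13 exceeds the max flow 8, so it is not minimum.

No — its capacity is 13, but the minimum cut has capacity 8.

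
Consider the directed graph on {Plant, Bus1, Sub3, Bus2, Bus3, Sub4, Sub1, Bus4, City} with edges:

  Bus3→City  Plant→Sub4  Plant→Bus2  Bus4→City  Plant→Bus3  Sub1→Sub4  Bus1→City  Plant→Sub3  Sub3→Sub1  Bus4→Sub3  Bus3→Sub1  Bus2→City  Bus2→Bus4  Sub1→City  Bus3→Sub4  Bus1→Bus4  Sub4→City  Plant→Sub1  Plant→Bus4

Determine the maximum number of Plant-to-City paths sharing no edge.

Assign every edge capacity 1; by Menger, the answer equals the max flow.
Path Plant→Bus2→City (+1); total 1.
Path Plant→Bus3→City (+1); total 2.
Path Plant→Sub4→City (+1); total 3.
Path Plant→Sub1→City (+1); total 4.
Path Plant→Bus4→City (+1); total 5.
No residual Plant→City path; max flow = 5.
Certifying cut of size 5: {Plant→Bus2, Plant→Bus3, Plant→Bus4, Sub1→City, Sub4→City}.

5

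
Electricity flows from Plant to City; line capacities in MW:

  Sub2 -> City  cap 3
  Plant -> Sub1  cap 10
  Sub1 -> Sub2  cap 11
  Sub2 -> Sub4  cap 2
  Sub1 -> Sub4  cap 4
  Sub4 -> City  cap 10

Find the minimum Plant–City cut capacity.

Augment Plant→Sub1→Sub4→City: bottleneck 4, flow now 4.
Augment Plant→Sub1→Sub2→City: bottleneck 3, flow now 7.
Augment Plant→Sub1→Sub2→Sub4→City: bottleneck 2, flow now 9.
No augmenting path remains; maximum flow = 9.
By max-flow min-cut, the minimum cut capacity equals the max flow.
In the residual graph, reachable from Plant: {Plant, Sub1, Sub2}.
Min-cut edges: Sub1→Sub4 (4), Sub2→Sub4 (2), Sub2→City (3); capacity 4 + 2 + 3 = 9.

9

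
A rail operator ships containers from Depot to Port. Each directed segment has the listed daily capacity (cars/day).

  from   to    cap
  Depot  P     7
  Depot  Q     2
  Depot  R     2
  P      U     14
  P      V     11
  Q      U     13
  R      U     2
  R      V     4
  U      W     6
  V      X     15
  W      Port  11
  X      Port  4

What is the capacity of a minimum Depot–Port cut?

Augment Depot→P→U→W→Port: bottleneck 6, flow now 6.
Augment Depot→P→V→X→Port: bottleneck 1, flow now 7.
Augment Depot→R→V→X→Port: bottleneck 2, flow now 9.
Augment Depot→Q→U→P→V→X→Port: bottleneck 1, flow now 10. (uses reverse residual edge)
No augmenting path remains; maximum flow = 10.
By max-flow min-cut, the minimum cut capacity equals the max flow.
In the residual graph, reachable from Depot: {Depot, P, Q, R, U, V, X}.
Min-cut edges: U→W (6), X→Port (4); capacity 6 + 4 = 10.

10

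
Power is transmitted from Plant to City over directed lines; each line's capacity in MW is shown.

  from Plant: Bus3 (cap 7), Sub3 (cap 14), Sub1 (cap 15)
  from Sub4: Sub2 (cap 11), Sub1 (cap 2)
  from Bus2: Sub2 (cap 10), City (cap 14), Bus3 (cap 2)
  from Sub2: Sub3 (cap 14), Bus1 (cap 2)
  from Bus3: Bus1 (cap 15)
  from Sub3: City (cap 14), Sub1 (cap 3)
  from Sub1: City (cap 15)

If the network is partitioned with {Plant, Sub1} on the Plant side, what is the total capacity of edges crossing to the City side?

Edges leaving {Plant, Sub1}: Plant→Bus3 (7), Plant→Sub3 (14), Sub1→City (15).
Cut capacity = 7 + 14 + 15 = 36.

36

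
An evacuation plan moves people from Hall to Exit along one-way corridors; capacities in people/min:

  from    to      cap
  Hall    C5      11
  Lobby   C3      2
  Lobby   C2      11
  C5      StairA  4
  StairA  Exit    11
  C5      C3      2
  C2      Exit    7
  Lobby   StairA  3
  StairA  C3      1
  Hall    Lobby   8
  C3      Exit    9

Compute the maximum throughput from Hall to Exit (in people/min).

Augment Hall→Lobby→C2→Exit: bottleneck 7, flow now 7.
Augment Hall→Lobby→C3→Exit: bottleneck 1, flow now 8.
Augment Hall→C5→C3→Exit: bottleneck 2, flow now 10.
Augment Hall→C5→StairA→Exit: bottleneck 4, flow now 14.
No augmenting path remains; maximum flow = 14.
In the residual graph, reachable from Hall: {Hall, C5}.
Min-cut edges: Hall→Lobby (8), C5→C3 (2), C5→StairA (4); capacity 8 + 2 + 4 = 14.
This cut is saturated, so no flow can exceed 14.

14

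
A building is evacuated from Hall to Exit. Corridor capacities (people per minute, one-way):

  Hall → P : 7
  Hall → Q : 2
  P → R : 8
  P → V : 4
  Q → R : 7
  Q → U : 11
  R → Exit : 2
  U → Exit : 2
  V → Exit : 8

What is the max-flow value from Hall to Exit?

Augment Hall→P→R→Exit: bottleneck 2, flow now 2.
Augment Hall→P→V→Exit: bottleneck 4, flow now 6.
Augment Hall→Q→U→Exit: bottleneck 2, flow now 8.
No augmenting path remains; maximum flow = 8.
In the residual graph, reachable from Hall: {Hall, P, R}.
Min-cut edges: Hall→Q (2), P→V (4), R→Exit (2); capacity 2 + 4 + 2 = 8.
This cut is saturated, so no flow can exceed 8.

8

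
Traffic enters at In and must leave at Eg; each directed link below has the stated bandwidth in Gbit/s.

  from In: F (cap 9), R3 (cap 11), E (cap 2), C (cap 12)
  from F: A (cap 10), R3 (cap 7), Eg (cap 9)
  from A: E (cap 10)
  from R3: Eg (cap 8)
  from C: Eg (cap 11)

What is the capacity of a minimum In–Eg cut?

Augment In→F→Eg: bottleneck 9, flow now 9.
Augment In→R3→Eg: bottleneck 8, flow now 17.
Augment In→C→Eg: bottleneck 11, flow now 28.
No augmenting path remains; maximum flow = 28.
By max-flow min-cut, the minimum cut capacity equals the max flow.
In the residual graph, reachable from In: {In, R3, E, C}.
Min-cut edges: In→F (9), R3→Eg (8), C→Eg (11); capacity 9 + 8 + 11 = 28.

28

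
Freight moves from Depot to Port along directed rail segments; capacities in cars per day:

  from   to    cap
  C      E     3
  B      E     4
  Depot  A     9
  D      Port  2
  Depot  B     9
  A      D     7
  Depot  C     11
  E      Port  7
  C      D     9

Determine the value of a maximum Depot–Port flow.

9

Augment Depot→A→D→Port: bottleneck 2, flow now 2.
Augment Depot→B→E→Port: bottleneck 4, flow now 6.
Augment Depot→C→E→Port: bottleneck 3, flow now 9.
No augmenting path remains; maximum flow = 9.
In the residual graph, reachable from Depot: {Depot, A, B, C, D}.
Min-cut edges: B→E (4), C→E (3), D→Port (2); capacity 4 + 3 + 2 = 9.
This cut is saturated, so no flow can exceed 9.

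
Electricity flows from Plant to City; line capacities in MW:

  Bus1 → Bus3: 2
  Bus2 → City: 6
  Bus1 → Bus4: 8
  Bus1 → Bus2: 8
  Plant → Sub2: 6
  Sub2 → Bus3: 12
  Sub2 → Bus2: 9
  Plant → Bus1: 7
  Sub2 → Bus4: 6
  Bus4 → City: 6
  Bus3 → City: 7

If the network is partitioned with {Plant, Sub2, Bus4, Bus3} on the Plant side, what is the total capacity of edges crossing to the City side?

Edges leaving {Plant, Sub2, Bus4, Bus3}: Plant→Bus1 (7), Sub2→Bus2 (9), Bus4→City (6), Bus3→City (7).
Cut capacity = 7 + 9 + 6 + 7 = 29.

29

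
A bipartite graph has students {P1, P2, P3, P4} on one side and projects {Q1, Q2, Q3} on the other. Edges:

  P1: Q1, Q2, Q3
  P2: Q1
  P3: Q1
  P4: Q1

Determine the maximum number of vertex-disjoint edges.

Unit-capacity flow: source→left, listed edges, right→sink; max matching = max flow.
Augmenting path P1→Q1 (+1); matched 1.
Augmenting path P2→Q1→P1→Q2 (+1); matched 2.
No augmenting path remains; maximum matching = 2.
König certificate: {P1, Q1} is a vertex cover of size 2 (every listed pair touches it), so no matching can be larger.

2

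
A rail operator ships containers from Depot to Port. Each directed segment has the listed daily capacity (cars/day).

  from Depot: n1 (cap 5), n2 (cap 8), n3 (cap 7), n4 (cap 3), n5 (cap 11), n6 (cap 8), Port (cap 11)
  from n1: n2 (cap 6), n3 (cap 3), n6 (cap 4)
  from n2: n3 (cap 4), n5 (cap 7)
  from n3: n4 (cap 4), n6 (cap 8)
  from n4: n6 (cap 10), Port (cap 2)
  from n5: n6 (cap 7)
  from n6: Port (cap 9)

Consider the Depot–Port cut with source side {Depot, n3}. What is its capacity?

Edges leaving {Depot, n3}: Depot→n1 (5), Depot→n2 (8), Depot→n4 (3), Depot→n5 (11), Depot→n6 (8), Depot→Port (11), n3→n4 (4), n3→n6 (8).
Cut capacity = 5 + 8 + 3 + 11 + 8 + 11 + 4 + 8 = 58.

58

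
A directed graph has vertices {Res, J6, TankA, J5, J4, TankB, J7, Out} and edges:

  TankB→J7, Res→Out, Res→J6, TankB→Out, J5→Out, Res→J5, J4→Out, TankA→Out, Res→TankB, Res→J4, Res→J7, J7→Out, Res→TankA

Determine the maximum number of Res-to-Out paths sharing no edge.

6

Assign every edge capacity 1; by Menger, the answer equals the max flow.
Path Res→Out (+1); total 1.
Path Res→TankA→Out (+1); total 2.
Path Res→J5→Out (+1); total 3.
Path Res→J4→Out (+1); total 4.
Path Res→TankB→Out (+1); total 5.
Path Res→J7→Out (+1); total 6.
No residual Res→Out path; max flow = 6.
Certifying cut of size 6: {Res→J4, Res→J5, Res→J7, Res→Out, Res→TankA, Res→TankB}.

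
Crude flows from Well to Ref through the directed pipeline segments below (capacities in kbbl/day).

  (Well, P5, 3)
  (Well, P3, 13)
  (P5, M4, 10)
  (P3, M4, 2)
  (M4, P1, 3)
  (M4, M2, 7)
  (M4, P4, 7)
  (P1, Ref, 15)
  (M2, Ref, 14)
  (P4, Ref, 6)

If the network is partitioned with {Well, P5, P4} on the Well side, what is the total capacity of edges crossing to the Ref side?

Edges leaving {Well, P5, P4}: Well→P3 (13), P5→M4 (10), P4→Ref (6).
Cut capacity = 13 + 10 + 6 = 29.

29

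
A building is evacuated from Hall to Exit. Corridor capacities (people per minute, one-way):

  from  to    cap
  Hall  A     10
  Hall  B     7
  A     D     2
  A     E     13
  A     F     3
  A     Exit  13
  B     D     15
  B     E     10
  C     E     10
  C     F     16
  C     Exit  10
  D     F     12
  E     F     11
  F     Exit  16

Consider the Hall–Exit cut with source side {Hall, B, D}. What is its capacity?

Edges leaving {Hall, B, D}: Hall→A (10), B→E (10), D→F (12).
Cut capacity = 10 + 10 + 12 = 32.

32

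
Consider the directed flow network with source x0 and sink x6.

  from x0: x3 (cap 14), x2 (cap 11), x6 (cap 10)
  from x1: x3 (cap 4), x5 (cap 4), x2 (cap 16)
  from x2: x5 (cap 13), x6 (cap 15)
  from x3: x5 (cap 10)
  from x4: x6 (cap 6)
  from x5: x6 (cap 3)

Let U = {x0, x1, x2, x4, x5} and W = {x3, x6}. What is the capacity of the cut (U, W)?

Edges leaving {x0, x1, x2, x4, x5}: x0→x3 (14), x0→x6 (10), x1→x3 (4), x2→x6 (15), x4→x6 (6), x5→x6 (3).
Cut capacity = 14 + 10 + 4 + 15 + 6 + 3 = 52.

52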